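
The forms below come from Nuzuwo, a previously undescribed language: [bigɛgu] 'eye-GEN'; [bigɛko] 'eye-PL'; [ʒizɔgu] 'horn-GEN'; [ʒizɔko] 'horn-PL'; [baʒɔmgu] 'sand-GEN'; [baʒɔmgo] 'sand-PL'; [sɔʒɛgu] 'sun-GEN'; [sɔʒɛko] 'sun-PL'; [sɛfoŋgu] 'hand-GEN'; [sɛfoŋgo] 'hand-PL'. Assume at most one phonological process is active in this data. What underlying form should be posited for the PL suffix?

The PL morpheme has two allomorphs, [-go] and [-ko].
The GEN suffix, which begins with [g], is invariant after every stem; so [g] is not altered by any rule here.
So the underlying form is /-ko/, and voiceless stops become voiced after a nasal.

/-ko/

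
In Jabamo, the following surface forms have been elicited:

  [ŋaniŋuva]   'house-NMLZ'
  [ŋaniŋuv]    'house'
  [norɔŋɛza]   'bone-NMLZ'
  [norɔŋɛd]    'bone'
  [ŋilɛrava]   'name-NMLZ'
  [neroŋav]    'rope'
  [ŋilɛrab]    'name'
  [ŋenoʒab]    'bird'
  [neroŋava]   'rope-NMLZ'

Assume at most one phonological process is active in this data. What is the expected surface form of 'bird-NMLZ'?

[ŋenoʒava]

The stem for 'name' ends in [b] in [ŋilɛrab] but [v] in [ŋilɛrava].
The stem 'rope' ([neroŋav], [neroŋava]) shows [v] unchanged in both environments, so [v] cannot be basic with [b] derived in isolation.
The underlying segment must be /b/; voiced stops become fricatives between vowels, yielding [v] there.
From [ŋenoʒab] the stem 'bird' is /ŋenoʒab/; between vowels this yields [ŋenoʒava].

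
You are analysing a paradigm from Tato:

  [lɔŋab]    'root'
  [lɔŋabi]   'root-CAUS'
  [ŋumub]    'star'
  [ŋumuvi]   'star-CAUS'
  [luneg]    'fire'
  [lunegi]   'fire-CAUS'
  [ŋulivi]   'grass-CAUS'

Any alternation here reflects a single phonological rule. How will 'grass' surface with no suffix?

[ŋulib]

'star' shows [b] ~ [v] at the end of the stem ([ŋumub] vs [ŋumuvi]).
If /b/ were underlying and a rule turned it into [v] before the CAUS suffix, 'root' would also alternate; but it has [b] in both [lɔŋab] and [lɔŋabi].
The underlying segment must be /v/; voiced fricatives become stops word-finally, yielding [b] there.
From [ŋulivi] the stem 'grass' is /ŋuliv/; word-finally this yields [ŋulib].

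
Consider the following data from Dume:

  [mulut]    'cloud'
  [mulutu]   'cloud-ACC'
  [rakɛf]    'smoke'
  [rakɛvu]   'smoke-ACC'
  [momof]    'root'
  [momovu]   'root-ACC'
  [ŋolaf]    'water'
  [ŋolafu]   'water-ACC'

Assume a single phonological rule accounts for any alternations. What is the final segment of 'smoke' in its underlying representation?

The stem for 'smoke' ends in [f] in [rakɛf] but [v] in [rakɛvu].
If /f/ were underlying and a rule turned it into [v] before the ACC suffix, 'water' would also alternate; but it has [f] in both [ŋolaf] and [ŋolafu].
Therefore /v/ is basic and [f] is derived by word-final obstruent devoicing (voiced obstruents become voiceless word-finally).

/v/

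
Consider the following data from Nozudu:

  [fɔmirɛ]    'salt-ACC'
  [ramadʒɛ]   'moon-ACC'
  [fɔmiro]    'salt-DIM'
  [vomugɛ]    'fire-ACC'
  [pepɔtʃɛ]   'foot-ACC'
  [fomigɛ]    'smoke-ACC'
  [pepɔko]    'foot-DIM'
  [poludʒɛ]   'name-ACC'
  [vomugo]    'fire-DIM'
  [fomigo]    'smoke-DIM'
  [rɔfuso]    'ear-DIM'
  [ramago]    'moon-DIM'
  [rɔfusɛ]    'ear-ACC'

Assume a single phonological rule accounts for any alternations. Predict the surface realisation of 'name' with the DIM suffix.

[polugo]

In [ramago] and [ramadʒɛ] the final segment of 'moon' alternates: [g] ~ [dʒ].
Compare 'smoke', with invariant [g] in [fomigo] and [fomigɛ]: an analysis with underlying /g/ and a rule producing [dʒ] before the ACC suffix would wrongly predict alternation here too.
Therefore /dʒ/ is basic and [g] is derived by depalatalization (palato-alveolar /tʃ/ and /dʒ/ become [k] and [g] when no front vowel follows).
The one attested form of 'name', [poludʒɛ], shows underlying /poludʒ/. Applying the same rule when no front vowel follows gives [polugo].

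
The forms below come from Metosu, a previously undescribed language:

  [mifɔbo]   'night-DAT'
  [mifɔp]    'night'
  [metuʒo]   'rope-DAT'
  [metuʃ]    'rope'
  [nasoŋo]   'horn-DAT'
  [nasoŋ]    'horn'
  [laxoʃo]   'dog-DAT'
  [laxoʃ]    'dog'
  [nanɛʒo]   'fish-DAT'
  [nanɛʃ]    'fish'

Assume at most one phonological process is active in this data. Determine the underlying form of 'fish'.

/nanɛʒ/

In [nanɛʒo] and [nanɛʃ] the final segment of 'fish' alternates: [ʒ] ~ [ʃ].
But 'dog' keeps [ʃ] in both environments ([laxoʃo], [laxoʃ]), so there is no rule changing /ʃ/ to [ʒ] before the DAT suffix.
Therefore /ʒ/ is basic and [ʃ] is derived by word-final obstruent devoicing (voiced obstruents become voiceless word-finally).
The underlying form of 'fish' is therefore /nanɛʒ/.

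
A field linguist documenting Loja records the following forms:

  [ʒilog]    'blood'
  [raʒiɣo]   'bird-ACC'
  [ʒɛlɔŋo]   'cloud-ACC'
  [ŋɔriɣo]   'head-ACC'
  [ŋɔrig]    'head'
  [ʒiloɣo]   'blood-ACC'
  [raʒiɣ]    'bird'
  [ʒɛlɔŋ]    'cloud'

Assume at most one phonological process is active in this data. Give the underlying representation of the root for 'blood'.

In [ʒiloɣo] and [ʒilog] the final segment of 'blood' alternates: [ɣ] ~ [g].
The stem 'bird' ([raʒiɣo], [raʒiɣ]) shows [ɣ] unchanged in both environments, so [ɣ] cannot be basic with [g] derived in isolation.
The alternation reflects intervocalic spirantization: voiced stops become fricatives between vowels. /g/ is underlying.
So 'blood' = /ʒilog/.

/ʒilog/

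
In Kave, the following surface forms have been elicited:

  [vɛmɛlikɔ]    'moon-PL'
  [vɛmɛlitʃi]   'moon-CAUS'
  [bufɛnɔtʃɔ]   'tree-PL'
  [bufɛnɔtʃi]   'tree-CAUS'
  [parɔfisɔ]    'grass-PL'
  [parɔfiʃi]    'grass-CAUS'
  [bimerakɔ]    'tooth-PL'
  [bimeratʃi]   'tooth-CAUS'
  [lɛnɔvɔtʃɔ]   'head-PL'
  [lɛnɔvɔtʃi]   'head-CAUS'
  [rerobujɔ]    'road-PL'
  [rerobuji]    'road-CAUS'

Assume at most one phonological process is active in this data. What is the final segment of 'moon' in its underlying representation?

/k/

The stem for 'moon' ends in [k] in [vɛmɛlikɔ] but [tʃ] in [vɛmɛlitʃi].
If /tʃ/ were underlying and a rule turned it into [k] before the PL suffix, 'tree' would also alternate; but it has [tʃ] in both [bufɛnɔtʃɔ] and [bufɛnɔtʃi].
The underlying segment must be /k/; /k/ and /s/ become palato-alveolar [tʃ] and [ʃ] before a front vowel, yielding [tʃ] there.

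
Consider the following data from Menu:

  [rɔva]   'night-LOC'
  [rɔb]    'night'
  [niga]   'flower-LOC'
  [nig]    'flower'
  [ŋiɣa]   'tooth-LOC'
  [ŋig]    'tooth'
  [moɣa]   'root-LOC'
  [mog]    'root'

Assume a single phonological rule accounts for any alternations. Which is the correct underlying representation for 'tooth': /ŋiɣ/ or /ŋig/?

/ŋiɣ/

'tooth' shows [ɣ] ~ [g] at the end of the stem ([ŋiɣa] vs [ŋig]).
If /g/ were underlying and a rule turned it into [ɣ] before the LOC suffix, 'flower' would also alternate; but it has [g] in both [niga] and [nig].
The alternation reflects word-final hardening: voiced fricatives become stops word-finally. /ɣ/ is underlying.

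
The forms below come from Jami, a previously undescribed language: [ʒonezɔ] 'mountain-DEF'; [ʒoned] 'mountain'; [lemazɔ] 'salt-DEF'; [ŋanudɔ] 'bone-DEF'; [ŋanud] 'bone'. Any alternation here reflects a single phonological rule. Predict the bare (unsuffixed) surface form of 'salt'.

The stem for 'mountain' ends in [z] in [ʒonezɔ] but [d] in [ʒoned].
If /d/ were underlying and a rule turned it into [z] before the DEF suffix, 'bone' would also alternate; but it has [d] in both [ŋanudɔ] and [ŋanud].
Therefore /z/ is basic and [d] is derived by word-final hardening (voiced fricatives become stops word-finally).
From [lemazɔ] the stem 'salt' is /lemaz/; word-finally this yields [lemad].

[lemad]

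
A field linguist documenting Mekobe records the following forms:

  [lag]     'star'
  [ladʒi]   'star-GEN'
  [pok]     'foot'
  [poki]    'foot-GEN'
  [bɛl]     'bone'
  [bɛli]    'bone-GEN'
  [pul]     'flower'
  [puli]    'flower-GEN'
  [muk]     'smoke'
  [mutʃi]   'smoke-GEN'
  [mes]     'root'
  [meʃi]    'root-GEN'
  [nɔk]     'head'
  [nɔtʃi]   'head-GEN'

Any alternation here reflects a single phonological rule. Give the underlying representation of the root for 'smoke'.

The stem for 'smoke' ends in [k] in [muk] but [tʃ] in [mutʃi].
Compare 'foot', with invariant [k] in [pok] and [poki]: an analysis with underlying /k/ and a rule producing [tʃ] before the GEN suffix would wrongly predict alternation here too.
The alternation reflects depalatalization: palato-alveolar /tʃ/, /dʒ/ and /ʃ/ become [k], [g] and [s] when no front vowel follows. /tʃ/ is underlying.

/mutʃ/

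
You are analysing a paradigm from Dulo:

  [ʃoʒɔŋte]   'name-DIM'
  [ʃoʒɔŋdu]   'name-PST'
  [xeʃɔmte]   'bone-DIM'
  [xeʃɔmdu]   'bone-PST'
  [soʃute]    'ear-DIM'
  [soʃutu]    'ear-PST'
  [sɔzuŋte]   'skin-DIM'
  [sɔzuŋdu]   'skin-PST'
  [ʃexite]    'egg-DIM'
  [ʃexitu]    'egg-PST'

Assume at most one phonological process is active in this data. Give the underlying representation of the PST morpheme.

/-du/

The PST morpheme has two allomorphs, [-du] and [-tu].
By contrast the DIM suffix keeps its initial [t] throughout — that segment must be underlying.
The PST suffix is therefore /-du/ underlyingly, with post-vocalic devoicing: voiced stops become voiceless after a vowel.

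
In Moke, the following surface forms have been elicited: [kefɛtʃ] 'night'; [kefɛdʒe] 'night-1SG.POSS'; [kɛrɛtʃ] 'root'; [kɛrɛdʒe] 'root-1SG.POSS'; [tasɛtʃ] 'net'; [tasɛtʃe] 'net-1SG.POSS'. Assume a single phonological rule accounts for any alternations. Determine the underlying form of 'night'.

'night' shows [tʃ] ~ [dʒ] at the end of the stem ([kefɛtʃ] vs [kefɛdʒe]).
If /tʃ/ were underlying and a rule turned it into [dʒ] before the 1SG.POSS suffix, 'net' would also alternate; but it has [tʃ] in both [tasɛtʃ] and [tasɛtʃe].
The alternation reflects word-final obstruent devoicing: voiced obstruents become voiceless word-finally. /dʒ/ is underlying.

/kefɛdʒ/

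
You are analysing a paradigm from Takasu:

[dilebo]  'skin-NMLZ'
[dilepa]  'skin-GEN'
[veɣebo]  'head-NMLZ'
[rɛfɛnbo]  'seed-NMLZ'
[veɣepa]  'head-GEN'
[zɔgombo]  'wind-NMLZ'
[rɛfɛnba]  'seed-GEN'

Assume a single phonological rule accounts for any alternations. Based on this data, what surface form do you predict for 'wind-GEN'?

The GEN suffix surfaces as [-ba] and [-pa], depending on the final segment of the stem.
By contrast the NMLZ suffix keeps its initial [b] throughout — that segment must be underlying.
So the underlying form is /-pa/, and voiceless stops become voiced after a nasal.
After 'wind', which ends in a nasal, the suffix surfaces as [-ba], giving [zɔgomba].

[zɔgomba]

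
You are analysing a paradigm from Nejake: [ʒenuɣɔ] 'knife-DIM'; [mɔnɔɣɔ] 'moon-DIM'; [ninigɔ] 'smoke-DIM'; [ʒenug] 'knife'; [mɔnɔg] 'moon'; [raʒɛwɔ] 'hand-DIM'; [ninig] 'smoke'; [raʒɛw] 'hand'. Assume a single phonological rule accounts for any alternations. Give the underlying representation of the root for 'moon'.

The stem for 'moon' ends in [ɣ] in [mɔnɔɣɔ] but [g] in [mɔnɔg].
The stem 'smoke' ([ninigɔ], [ninig]) shows [g] unchanged in both environments, so [g] cannot be basic with [ɣ] derived before the DIM suffix.
Therefore /ɣ/ is basic and [g] is derived by word-final hardening (voiced fricatives become stops word-finally).

/mɔnɔɣ/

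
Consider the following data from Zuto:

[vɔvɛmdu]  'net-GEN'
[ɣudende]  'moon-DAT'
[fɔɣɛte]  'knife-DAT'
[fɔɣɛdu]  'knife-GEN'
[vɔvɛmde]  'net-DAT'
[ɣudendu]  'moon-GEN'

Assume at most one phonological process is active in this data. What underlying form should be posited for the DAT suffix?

/-te/

The DAT morpheme has two allomorphs, [-de] and [-te].
The GEN suffix, which begins with [d], is invariant after every stem; so [d] is not altered by any rule here.
The DAT suffix is therefore /-te/ underlyingly, with post-nasal voicing: voiceless stops become voiced after a nasal.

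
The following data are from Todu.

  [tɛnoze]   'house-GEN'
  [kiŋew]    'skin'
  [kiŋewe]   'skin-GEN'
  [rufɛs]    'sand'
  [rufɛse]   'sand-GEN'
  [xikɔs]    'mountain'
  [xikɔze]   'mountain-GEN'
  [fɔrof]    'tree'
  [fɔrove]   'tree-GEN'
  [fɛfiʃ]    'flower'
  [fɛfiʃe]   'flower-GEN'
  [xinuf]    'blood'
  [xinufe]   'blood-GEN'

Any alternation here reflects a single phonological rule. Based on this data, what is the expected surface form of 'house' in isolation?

[tɛnos]

The stem for 'mountain' ends in [s] in [xikɔs] but [z] in [xikɔze].
But 'sand' keeps [s] in both environments ([rufɛs], [rufɛse]), so there is no rule changing /s/ to [z] before the GEN suffix.
So /z/ is underlying, and a rule of word-final obstruent devoicing — voiced obstruents become voiceless word-finally — gives [s].
The one attested form of 'house', [tɛnoze], shows underlying /tɛnoz/. Applying the same rule word-finally gives [tɛnos].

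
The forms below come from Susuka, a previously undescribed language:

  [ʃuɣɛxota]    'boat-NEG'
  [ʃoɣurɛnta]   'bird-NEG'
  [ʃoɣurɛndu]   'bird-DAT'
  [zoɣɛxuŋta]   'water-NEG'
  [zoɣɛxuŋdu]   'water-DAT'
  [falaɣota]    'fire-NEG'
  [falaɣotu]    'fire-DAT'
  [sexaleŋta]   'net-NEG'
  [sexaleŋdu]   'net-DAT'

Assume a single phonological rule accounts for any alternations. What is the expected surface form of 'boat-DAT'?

The DAT morpheme has two allomorphs, [-du] and [-tu].
By contrast the NEG suffix keeps its initial [t] throughout — that segment must be underlying.
So the underlying form is /-du/, and voiced stops become voiceless after a vowel.
After 'boat', which ends in a vowel, the suffix surfaces as [-tu], giving [ʃuɣɛxotu].

[ʃuɣɛxotu]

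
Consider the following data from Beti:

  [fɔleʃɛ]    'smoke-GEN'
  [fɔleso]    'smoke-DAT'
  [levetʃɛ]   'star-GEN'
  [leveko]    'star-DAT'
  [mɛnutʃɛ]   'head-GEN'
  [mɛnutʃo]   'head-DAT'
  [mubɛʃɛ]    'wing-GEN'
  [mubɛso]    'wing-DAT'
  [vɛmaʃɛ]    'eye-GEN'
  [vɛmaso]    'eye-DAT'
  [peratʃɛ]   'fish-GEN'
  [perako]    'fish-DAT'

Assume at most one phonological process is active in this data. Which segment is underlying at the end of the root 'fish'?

In [peratʃɛ] and [perako] the final segment of 'fish' alternates: [tʃ] ~ [k].
But 'head' keeps [tʃ] in both environments ([mɛnutʃɛ], [mɛnutʃo]), so there is no rule changing /tʃ/ to [k] before the DAT suffix.
The underlying segment must be /k/; /k/ and /s/ become palato-alveolar [tʃ] and [ʃ] before a front vowel, yielding [tʃ] there.

/k/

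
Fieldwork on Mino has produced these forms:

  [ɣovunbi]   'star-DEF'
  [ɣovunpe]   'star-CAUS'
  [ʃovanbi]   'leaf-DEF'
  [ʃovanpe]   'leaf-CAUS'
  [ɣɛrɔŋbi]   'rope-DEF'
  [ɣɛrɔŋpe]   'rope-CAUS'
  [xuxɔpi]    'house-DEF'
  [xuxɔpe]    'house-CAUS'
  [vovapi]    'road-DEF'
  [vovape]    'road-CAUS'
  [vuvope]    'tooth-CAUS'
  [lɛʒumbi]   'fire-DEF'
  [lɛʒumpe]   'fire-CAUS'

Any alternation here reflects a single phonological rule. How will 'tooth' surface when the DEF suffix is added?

The DEF suffix surfaces as [-bi] and [-pi], depending on the final segment of the stem.
By contrast the CAUS suffix keeps its initial [p] throughout — that segment must be underlying.
The DEF suffix is therefore /-bi/ underlyingly, with post-vocalic devoicing: voiced stops become voiceless after a vowel.
After 'tooth', which ends in a vowel, the suffix surfaces as [-pi], giving [vuvopi].

[vuvopi]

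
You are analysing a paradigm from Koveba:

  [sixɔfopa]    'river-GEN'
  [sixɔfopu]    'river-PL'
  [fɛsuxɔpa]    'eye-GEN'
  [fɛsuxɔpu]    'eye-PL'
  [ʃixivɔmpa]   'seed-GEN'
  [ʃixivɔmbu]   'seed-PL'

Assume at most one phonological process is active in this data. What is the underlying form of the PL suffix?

The PL morpheme has two allomorphs, [-bu] and [-pu].
The GEN suffix, which begins with [p], is invariant after every stem; so [p] is not altered by any rule here.
The PL suffix is therefore /-bu/ underlyingly, with post-vocalic devoicing: voiced stops become voiceless after a vowel.

/-bu/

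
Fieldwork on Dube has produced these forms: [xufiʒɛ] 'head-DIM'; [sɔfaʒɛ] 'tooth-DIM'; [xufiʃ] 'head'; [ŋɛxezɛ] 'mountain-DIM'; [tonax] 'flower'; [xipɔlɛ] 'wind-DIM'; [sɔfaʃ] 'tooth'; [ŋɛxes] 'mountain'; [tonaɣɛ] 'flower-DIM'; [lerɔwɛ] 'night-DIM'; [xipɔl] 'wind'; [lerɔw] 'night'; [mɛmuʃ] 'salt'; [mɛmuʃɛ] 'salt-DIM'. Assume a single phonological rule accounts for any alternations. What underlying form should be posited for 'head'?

In [xufiʃ] and [xufiʒɛ] the final segment of 'head' alternates: [ʃ] ~ [ʒ].
If /ʃ/ were underlying and a rule turned it into [ʒ] before the DIM suffix, 'salt' would also alternate; but it has [ʃ] in both [mɛmuʃ] and [mɛmuʃɛ].
The underlying segment must be /ʒ/; voiced obstruents become voiceless word-finally, yielding [ʃ] there.

/xufiʒ/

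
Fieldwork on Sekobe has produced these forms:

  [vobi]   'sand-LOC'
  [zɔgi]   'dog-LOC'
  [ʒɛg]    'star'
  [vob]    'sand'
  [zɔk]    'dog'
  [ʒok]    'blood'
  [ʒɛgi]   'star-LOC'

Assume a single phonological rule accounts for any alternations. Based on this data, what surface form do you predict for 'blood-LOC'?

In [zɔk] and [zɔgi] the final segment of 'dog' alternates: [k] ~ [g].
Compare 'star', with invariant [g] in [ʒɛg] and [ʒɛgi]: an analysis with underlying /g/ and a rule producing [k] in isolation would wrongly predict alternation here too.
The underlying segment must be /k/; voiceless stops become voiced between vowels, yielding [g] there.
The one attested form of 'blood', [ʒok], shows underlying /ʒok/. Applying the same rule between vowels gives [ʒogi].

[ʒogi]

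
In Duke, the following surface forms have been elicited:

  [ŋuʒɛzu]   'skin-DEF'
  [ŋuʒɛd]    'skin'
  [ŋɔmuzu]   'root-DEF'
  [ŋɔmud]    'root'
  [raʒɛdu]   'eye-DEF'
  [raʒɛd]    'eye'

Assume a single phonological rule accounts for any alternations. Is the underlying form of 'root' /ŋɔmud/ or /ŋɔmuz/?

The stem for 'root' ends in [z] in [ŋɔmuzu] but [d] in [ŋɔmud].
But 'eye' keeps [d] in both environments ([raʒɛdu], [raʒɛd]), so there is no rule changing /d/ to [z] before the DEF suffix.
The alternation reflects word-final hardening: voiced fricatives become stops word-finally. /z/ is underlying.

/ŋɔmuz/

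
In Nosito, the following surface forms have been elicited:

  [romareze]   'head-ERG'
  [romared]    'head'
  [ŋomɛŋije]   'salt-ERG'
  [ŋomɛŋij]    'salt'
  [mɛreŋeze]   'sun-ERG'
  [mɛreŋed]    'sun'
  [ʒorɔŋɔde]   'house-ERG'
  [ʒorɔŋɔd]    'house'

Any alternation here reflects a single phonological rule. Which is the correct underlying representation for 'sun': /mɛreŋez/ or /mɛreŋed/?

'sun' shows [z] ~ [d] at the end of the stem ([mɛreŋeze] vs [mɛreŋed]).
Compare 'house', with invariant [d] in [ʒorɔŋɔde] and [ʒorɔŋɔd]: an analysis with underlying /d/ and a rule producing [z] before the ERG suffix would wrongly predict alternation here too.
The alternation reflects word-final hardening: voiced fricatives become stops word-finally. /z/ is underlying.

/mɛreŋez/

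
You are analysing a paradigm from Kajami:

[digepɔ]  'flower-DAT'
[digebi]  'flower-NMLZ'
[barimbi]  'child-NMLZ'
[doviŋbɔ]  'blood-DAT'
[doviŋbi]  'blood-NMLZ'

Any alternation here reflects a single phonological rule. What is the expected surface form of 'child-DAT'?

[barimbɔ]

The DAT morpheme has two allomorphs, [-bɔ] and [-pɔ].
The NMLZ suffix, which begins with [b], is invariant after every stem; so [b] is not altered by any rule here.
The DAT suffix is therefore /-pɔ/ underlyingly, with post-nasal voicing: voiceless stops become voiced after a nasal.
After 'child', which ends in a nasal, the suffix surfaces as [-bɔ], giving [barimbɔ].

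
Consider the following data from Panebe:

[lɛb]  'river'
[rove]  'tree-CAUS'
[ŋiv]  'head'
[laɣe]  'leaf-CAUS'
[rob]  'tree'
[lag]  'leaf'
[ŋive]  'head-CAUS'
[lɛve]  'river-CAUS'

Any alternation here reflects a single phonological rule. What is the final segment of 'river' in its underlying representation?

'river' shows [b] ~ [v] at the end of the stem ([lɛb] vs [lɛve]).
Compare 'head', with invariant [v] in [ŋiv] and [ŋive]: an analysis with underlying /v/ and a rule producing [b] in isolation would wrongly predict alternation here too.
The alternation reflects intervocalic spirantization: voiced stops become fricatives between vowels. /b/ is underlying.

/b/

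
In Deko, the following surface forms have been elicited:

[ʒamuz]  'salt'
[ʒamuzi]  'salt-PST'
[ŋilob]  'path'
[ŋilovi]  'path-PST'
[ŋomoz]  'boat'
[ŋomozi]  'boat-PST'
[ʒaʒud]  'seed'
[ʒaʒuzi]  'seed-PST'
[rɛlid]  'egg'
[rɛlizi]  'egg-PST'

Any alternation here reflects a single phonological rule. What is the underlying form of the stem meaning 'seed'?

/ʒaʒud/

The stem for 'seed' ends in [d] in [ʒaʒud] but [z] in [ʒaʒuzi].
But 'salt' keeps [z] in both environments ([ʒamuz], [ʒamuzi]), so there is no rule changing /z/ to [d] in isolation.
The alternation reflects intervocalic spirantization: voiced stops become fricatives between vowels. /d/ is underlying.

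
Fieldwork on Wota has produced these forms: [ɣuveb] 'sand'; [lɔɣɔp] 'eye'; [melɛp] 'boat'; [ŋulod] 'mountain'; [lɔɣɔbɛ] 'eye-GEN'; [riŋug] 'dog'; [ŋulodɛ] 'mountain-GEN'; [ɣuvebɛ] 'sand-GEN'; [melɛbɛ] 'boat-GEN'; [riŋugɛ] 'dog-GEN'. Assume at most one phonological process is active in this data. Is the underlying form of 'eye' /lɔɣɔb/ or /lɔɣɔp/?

In [lɔɣɔp] and [lɔɣɔbɛ] the final segment of 'eye' alternates: [p] ~ [b].
But 'sand' keeps [b] in both environments ([ɣuveb], [ɣuvebɛ]), so there is no rule changing /b/ to [p] in isolation.
Therefore /p/ is basic and [b] is derived by intervocalic voicing (voiceless stops become voiced between vowels).

/lɔɣɔp/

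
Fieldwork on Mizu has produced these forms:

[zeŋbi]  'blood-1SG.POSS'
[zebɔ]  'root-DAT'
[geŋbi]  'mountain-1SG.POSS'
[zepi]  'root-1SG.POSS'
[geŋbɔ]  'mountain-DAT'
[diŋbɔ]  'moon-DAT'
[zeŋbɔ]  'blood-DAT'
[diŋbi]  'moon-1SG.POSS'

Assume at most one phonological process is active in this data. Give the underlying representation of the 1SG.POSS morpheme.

/-pi/

The 1SG.POSS morpheme has two allomorphs, [-bi] and [-pi].
By contrast the DAT suffix keeps its initial [b] throughout — that segment must be underlying.
The 1SG.POSS suffix is therefore /-pi/ underlyingly, with post-nasal voicing: voiceless stops become voiced after a nasal.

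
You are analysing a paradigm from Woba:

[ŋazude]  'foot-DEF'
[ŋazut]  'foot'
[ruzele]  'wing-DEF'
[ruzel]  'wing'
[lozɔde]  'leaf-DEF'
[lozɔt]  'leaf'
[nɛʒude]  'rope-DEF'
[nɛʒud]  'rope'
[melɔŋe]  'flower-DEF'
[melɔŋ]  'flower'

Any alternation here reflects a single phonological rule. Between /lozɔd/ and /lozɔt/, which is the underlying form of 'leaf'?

In [lozɔde] and [lozɔt] the final segment of 'leaf' alternates: [d] ~ [t].
Compare 'rope', with invariant [d] in [nɛʒude] and [nɛʒud]: an analysis with underlying /d/ and a rule producing [t] in isolation would wrongly predict alternation here too.
Therefore /t/ is basic and [d] is derived by intervocalic voicing (voiceless stops become voiced between vowels).

/lozɔt/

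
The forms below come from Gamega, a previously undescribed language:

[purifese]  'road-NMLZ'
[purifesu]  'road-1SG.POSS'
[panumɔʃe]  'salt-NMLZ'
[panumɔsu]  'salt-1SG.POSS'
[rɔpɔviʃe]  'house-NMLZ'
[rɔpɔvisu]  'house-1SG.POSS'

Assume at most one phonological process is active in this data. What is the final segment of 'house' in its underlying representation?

In [rɔpɔviʃe] and [rɔpɔvisu] the final segment of 'house' alternates: [ʃ] ~ [s].
But 'road' keeps [s] in both environments ([purifese], [purifesu]), so there is no rule changing /s/ to [ʃ] before the NMLZ suffix.
So /ʃ/ is underlying, and a rule of depalatalization — palato-alveolar /ʃ/ becomes [s] when no front vowel follows — gives [s].

/ʃ/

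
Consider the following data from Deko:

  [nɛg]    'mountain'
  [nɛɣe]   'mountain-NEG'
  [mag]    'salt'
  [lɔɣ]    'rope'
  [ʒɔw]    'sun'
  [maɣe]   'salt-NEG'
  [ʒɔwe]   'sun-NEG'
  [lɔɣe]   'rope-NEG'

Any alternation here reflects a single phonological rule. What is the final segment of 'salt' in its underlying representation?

/g/

The root 'salt' surfaces as [maɣe] and [mag], with a stem-final [ɣ] ~ [g] alternation.
The stem 'rope' ([lɔɣe], [lɔɣ]) shows [ɣ] unchanged in both environments, so [ɣ] cannot be basic with [g] derived in isolation.
Therefore /g/ is basic and [ɣ] is derived by intervocalic spirantization (voiced stops become fricatives between vowels).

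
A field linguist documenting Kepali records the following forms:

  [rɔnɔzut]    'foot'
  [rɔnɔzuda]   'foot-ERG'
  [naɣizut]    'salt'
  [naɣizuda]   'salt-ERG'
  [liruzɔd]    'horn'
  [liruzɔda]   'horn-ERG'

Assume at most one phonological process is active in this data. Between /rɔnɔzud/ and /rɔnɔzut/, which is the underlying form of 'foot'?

/rɔnɔzut/

The stem for 'foot' ends in [t] in [rɔnɔzut] but [d] in [rɔnɔzuda].
The stem 'horn' ([liruzɔd], [liruzɔda]) shows [d] unchanged in both environments, so [d] cannot be basic with [t] derived in isolation.
Therefore /t/ is basic and [d] is derived by intervocalic voicing (voiceless stops become voiced between vowels).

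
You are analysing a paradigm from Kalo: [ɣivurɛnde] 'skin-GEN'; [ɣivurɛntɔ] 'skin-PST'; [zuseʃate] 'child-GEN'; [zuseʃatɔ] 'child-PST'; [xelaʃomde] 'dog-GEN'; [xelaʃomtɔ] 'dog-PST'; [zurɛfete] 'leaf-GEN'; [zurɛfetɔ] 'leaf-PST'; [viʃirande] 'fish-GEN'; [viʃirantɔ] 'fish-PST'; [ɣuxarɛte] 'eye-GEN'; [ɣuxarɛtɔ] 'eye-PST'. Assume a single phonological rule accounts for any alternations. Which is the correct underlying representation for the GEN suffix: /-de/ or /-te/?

/-de/

The GEN suffix surfaces as [-de] and [-te], depending on the final segment of the stem.
By contrast the PST suffix keeps its initial [t] throughout — that segment must be underlying.
The GEN suffix is therefore /-de/ underlyingly, with post-vocalic devoicing: voiced stops become voiceless after a vowel.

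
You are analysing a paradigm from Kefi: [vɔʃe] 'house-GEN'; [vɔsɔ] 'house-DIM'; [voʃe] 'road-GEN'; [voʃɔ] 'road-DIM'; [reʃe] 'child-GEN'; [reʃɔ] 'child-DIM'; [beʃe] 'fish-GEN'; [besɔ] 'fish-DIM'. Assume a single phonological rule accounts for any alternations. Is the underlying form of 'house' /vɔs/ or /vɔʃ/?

'house' shows [ʃ] ~ [s] at the end of the stem ([vɔʃe] vs [vɔsɔ]).
Compare 'child', with invariant [ʃ] in [reʃe] and [reʃɔ]: an analysis with underlying /ʃ/ and a rule producing [s] before the DIM suffix would wrongly predict alternation here too.
So /s/ is underlying, and a rule of palatalization before a front vowel — /s/ becomes palato-alveolar [ʃ] before a front vowel — gives [ʃ].

/vɔs/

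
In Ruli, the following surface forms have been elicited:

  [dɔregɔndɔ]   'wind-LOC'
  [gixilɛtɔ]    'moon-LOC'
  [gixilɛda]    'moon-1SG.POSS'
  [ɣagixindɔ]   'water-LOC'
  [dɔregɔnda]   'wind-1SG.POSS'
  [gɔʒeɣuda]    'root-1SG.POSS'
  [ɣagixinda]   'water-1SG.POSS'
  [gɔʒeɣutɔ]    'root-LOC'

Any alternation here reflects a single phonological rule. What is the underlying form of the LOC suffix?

/-tɔ/

The LOC suffix surfaces as [-dɔ] and [-tɔ], depending on the final segment of the stem.
The 1SG.POSS suffix, which begins with [d], is invariant after every stem; so [d] is not altered by any rule here.
So the underlying form is /-tɔ/, and voiceless stops become voiced after a nasal.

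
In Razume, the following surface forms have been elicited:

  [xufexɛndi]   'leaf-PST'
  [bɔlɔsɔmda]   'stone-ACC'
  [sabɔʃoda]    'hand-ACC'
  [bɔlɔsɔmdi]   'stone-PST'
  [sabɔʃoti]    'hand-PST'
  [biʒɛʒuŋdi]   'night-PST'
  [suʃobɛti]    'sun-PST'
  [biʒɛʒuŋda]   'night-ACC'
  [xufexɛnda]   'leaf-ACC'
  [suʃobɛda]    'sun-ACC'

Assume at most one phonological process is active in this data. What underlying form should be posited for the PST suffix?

/-ti/

The PST morpheme has two allomorphs, [-di] and [-ti].
By contrast the ACC suffix keeps its initial [d] throughout — that segment must be underlying.
So the underlying form is /-ti/, and voiceless stops become voiced after a nasal.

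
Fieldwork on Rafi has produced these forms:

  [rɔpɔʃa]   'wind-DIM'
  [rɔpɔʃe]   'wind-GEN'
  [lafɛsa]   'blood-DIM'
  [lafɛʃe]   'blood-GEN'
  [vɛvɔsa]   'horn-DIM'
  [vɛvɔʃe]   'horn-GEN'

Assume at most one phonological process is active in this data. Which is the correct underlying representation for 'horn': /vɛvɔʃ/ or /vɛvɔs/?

/vɛvɔs/

The root 'horn' surfaces as [vɛvɔsa] and [vɛvɔʃe], with a stem-final [s] ~ [ʃ] alternation.
If /ʃ/ were underlying and a rule turned it into [s] before the DIM suffix, 'wind' would also alternate; but it has [ʃ] in both [rɔpɔʃa] and [rɔpɔʃe].
The underlying segment must be /s/; /s/ becomes palato-alveolar [ʃ] before a front vowel, yielding [ʃ] there.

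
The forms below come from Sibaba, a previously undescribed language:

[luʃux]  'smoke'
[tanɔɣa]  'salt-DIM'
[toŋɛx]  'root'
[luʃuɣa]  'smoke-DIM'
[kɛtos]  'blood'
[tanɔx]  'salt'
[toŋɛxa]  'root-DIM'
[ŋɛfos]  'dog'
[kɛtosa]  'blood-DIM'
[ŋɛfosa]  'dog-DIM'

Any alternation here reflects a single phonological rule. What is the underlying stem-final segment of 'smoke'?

In [luʃuɣa] and [luʃux] the final segment of 'smoke' alternates: [ɣ] ~ [x].
The stem 'root' ([toŋɛxa], [toŋɛx]) shows [x] unchanged in both environments, so [x] cannot be basic with [ɣ] derived before the DIM suffix.
Therefore /ɣ/ is basic and [x] is derived by word-final obstruent devoicing (voiced obstruents become voiceless word-finally).

/ɣ/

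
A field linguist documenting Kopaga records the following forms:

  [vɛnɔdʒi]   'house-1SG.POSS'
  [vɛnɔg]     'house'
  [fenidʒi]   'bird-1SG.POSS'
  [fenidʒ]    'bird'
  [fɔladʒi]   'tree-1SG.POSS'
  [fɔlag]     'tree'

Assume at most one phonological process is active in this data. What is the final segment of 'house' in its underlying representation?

In [vɛnɔdʒi] and [vɛnɔg] the final segment of 'house' alternates: [dʒ] ~ [g].
But 'bird' keeps [dʒ] in both environments ([fenidʒi], [fenidʒ]), so there is no rule changing /dʒ/ to [g] in isolation.
The alternation reflects palatalization before a front vowel: /g/ becomes palato-alveolar [dʒ] before a front vowel. /g/ is underlying.

/g/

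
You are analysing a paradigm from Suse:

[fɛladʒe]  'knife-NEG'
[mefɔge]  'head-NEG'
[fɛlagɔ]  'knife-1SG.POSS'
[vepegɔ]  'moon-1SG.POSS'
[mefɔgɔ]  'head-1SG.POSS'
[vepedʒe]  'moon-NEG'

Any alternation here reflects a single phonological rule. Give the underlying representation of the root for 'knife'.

The stem for 'knife' ends in [g] in [fɛlagɔ] but [dʒ] in [fɛladʒe].
The stem 'head' ([mefɔgɔ], [mefɔge]) shows [g] unchanged in both environments, so [g] cannot be basic with [dʒ] derived before the NEG suffix.
So /dʒ/ is underlying, and a rule of depalatalization — palato-alveolar /dʒ/ becomes [g] when no front vowel follows — gives [g].

/fɛladʒ/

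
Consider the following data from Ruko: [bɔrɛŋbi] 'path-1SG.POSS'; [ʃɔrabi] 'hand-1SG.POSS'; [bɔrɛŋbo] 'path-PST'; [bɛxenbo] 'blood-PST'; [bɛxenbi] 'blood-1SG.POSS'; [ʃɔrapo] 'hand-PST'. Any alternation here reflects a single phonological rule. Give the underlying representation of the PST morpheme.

The PST morpheme has two allomorphs, [-bo] and [-po].
The 1SG.POSS suffix, which begins with [b], is invariant after every stem; so [b] is not altered by any rule here.
So the underlying form is /-po/, and voiceless stops become voiced after a nasal.

/-po/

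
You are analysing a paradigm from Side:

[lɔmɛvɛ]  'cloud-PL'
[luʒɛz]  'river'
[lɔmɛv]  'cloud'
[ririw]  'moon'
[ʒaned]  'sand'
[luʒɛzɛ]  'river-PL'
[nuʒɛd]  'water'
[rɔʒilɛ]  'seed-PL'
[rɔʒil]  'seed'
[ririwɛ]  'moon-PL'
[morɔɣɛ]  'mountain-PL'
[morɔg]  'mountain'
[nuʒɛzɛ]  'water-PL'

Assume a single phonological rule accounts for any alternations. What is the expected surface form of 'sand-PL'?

'water' shows [z] ~ [d] at the end of the stem ([nuʒɛzɛ] vs [nuʒɛd]).
But 'river' keeps [z] in both environments ([luʒɛzɛ], [luʒɛz]), so there is no rule changing /z/ to [d] in isolation.
Therefore /d/ is basic and [z] is derived by intervocalic spirantization (voiced stops become fricatives between vowels).
The one attested form of 'sand', [ʒaned], shows underlying /ʒaned/. Applying the same rule between vowels gives [ʒanezɛ].

[ʒanezɛ]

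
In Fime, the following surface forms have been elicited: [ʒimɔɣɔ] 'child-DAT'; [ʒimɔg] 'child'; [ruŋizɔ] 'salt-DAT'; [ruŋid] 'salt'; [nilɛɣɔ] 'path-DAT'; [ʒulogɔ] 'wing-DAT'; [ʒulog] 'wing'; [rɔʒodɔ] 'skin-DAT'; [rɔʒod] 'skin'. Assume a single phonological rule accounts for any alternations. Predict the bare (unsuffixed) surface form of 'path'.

[nilɛg]

The stem for 'child' ends in [ɣ] in [ʒimɔɣɔ] but [g] in [ʒimɔg].
But 'wing' keeps [g] in both environments ([ʒulogɔ], [ʒulog]), so there is no rule changing /g/ to [ɣ] before the DAT suffix.
So /ɣ/ is underlying, and a rule of word-final hardening — voiced fricatives become stops word-finally — gives [g].
The one attested form of 'path', [nilɛɣɔ], shows underlying /nilɛɣ/. Applying the same rule word-finally gives [nilɛg].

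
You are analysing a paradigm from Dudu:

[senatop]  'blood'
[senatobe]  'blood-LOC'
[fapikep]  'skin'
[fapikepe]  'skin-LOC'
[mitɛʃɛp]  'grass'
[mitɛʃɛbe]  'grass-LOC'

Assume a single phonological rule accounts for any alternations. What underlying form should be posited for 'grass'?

/mitɛʃɛb/

The stem for 'grass' ends in [p] in [mitɛʃɛp] but [b] in [mitɛʃɛbe].
Compare 'skin', with invariant [p] in [fapikep] and [fapikepe]: an analysis with underlying /p/ and a rule producing [b] before the LOC suffix would wrongly predict alternation here too.
The alternation reflects word-final obstruent devoicing: voiced obstruents become voiceless word-finally. /b/ is underlying.
Hence 'grass' is /mitɛʃɛb/ underlyingly.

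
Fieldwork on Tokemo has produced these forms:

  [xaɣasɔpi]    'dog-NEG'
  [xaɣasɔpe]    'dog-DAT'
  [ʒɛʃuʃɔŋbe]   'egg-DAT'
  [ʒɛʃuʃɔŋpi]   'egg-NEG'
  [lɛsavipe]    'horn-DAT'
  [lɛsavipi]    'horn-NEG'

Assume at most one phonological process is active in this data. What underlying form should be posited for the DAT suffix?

/-be/

The DAT morpheme has two allomorphs, [-be] and [-pe].
By contrast the NEG suffix keeps its initial [p] throughout — that segment must be underlying.
The DAT suffix is therefore /-be/ underlyingly, with post-vocalic devoicing: voiced stops become voiceless after a vowel.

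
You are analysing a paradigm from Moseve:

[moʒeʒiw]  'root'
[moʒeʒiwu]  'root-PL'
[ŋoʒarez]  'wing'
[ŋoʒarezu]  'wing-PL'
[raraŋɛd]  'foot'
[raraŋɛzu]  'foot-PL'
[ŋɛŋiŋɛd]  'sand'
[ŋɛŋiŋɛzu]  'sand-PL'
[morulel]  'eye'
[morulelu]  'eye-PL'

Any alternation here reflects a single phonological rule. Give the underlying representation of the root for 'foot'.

/raraŋɛd/

'foot' shows [d] ~ [z] at the end of the stem ([raraŋɛd] vs [raraŋɛzu]).
But 'wing' keeps [z] in both environments ([ŋoʒarez], [ŋoʒarezu]), so there is no rule changing /z/ to [d] in isolation.
Therefore /d/ is basic and [z] is derived by intervocalic spirantization (voiced stops become fricatives between vowels).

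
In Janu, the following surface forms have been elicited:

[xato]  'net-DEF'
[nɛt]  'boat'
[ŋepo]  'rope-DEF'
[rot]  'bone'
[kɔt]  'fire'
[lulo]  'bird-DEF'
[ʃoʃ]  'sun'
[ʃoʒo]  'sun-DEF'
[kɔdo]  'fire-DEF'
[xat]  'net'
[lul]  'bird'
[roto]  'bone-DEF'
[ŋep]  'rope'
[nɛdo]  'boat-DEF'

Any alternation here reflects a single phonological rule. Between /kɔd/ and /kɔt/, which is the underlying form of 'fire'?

The root 'fire' surfaces as [kɔdo] and [kɔt], with a stem-final [d] ~ [t] alternation.
Compare 'bone', with invariant [t] in [roto] and [rot]: an analysis with underlying /t/ and a rule producing [d] before the DEF suffix would wrongly predict alternation here too.
So /d/ is underlying, and a rule of word-final obstruent devoicing — voiced obstruents become voiceless word-finally — gives [t].

/kɔd/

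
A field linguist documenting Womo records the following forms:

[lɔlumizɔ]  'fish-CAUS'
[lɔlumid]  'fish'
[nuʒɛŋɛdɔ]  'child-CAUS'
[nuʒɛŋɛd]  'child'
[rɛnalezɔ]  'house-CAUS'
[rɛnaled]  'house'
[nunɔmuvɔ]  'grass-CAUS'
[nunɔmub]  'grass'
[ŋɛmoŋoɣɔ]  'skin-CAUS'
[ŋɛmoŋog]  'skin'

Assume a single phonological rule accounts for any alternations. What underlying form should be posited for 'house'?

In [rɛnalezɔ] and [rɛnaled] the final segment of 'house' alternates: [z] ~ [d].
But 'child' keeps [d] in both environments ([nuʒɛŋɛdɔ], [nuʒɛŋɛd]), so there is no rule changing /d/ to [z] before the CAUS suffix.
The alternation reflects word-final hardening: voiced fricatives become stops word-finally. /z/ is underlying.
So 'house' = /rɛnalez/.

/rɛnalez/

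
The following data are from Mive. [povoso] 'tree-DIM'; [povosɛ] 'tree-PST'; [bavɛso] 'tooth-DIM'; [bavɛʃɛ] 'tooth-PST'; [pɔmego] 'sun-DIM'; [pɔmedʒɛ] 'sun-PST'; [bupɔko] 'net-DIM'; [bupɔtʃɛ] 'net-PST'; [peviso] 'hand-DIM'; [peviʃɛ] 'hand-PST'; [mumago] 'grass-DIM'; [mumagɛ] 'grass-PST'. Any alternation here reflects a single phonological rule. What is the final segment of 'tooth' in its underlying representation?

The root 'tooth' surfaces as [bavɛso] and [bavɛʃɛ], with a stem-final [s] ~ [ʃ] alternation.
The stem 'tree' ([povoso], [povosɛ]) shows [s] unchanged in both environments, so [s] cannot be basic with [ʃ] derived before the PST suffix.
So /ʃ/ is underlying, and a rule of depalatalization — palato-alveolar /tʃ/, /dʒ/ and /ʃ/ become [k], [g] and [s] when no front vowel follows — gives [s].

/ʃ/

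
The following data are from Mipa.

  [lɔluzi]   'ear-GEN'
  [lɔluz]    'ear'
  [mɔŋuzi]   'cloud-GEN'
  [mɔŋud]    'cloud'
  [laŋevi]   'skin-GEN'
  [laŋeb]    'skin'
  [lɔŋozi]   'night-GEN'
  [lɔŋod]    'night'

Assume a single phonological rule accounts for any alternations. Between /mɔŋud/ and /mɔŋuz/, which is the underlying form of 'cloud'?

/mɔŋud/

The root 'cloud' surfaces as [mɔŋuzi] and [mɔŋud], with a stem-final [z] ~ [d] alternation.
If /z/ were underlying and a rule turned it into [d] in isolation, 'ear' would also alternate; but it has [z] in both [lɔluzi] and [lɔluz].
Therefore /d/ is basic and [z] is derived by intervocalic spirantization (voiced stops become fricatives between vowels).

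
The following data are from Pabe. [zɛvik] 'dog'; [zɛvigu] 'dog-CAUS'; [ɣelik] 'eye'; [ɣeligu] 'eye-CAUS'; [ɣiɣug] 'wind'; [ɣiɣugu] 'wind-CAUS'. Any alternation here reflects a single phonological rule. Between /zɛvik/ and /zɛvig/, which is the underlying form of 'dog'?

/zɛvik/

The root 'dog' surfaces as [zɛvik] and [zɛvigu], with a stem-final [k] ~ [g] alternation.
If /g/ were underlying and a rule turned it into [k] in isolation, 'wind' would also alternate; but it has [g] in both [ɣiɣug] and [ɣiɣugu].
Therefore /k/ is basic and [g] is derived by intervocalic voicing (voiceless stops become voiced between vowels).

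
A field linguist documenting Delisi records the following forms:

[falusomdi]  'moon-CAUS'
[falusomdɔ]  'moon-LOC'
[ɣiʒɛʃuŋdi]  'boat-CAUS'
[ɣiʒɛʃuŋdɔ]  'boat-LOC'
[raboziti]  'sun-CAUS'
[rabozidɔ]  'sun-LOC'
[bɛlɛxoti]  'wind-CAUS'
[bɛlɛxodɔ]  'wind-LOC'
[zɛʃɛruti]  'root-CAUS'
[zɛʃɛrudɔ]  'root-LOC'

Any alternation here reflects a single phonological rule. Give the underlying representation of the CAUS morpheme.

/-ti/

The CAUS suffix surfaces as [-di] and [-ti], depending on the final segment of the stem.
By contrast the LOC suffix keeps its initial [d] throughout — that segment must be underlying.
So the underlying form is /-ti/, and voiceless stops become voiced after a nasal.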